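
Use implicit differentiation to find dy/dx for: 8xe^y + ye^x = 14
Apply d/dx to both sides, remembering that y depends on x. Each occurrence of y therefore brings in a y' = dy/dx via the chain rule.

With F(x, y) equal to the left-hand side minus the right, differentiate F term by term:
  d/dx[8x·e^(y)] = 8x·y'·e^(y) + 8e^(y)
  d/dx[y·e^(x)] = y·e^(x) + y'·e^(x)
  d/dx[-14] = 0
Adding these up, d/dx[F] = 0 becomes
  (y·e^(x) + 8e^(y)) + (8x·e^(y) + e^(x))·y' = 0,
so isolating y',
  dy/dx = -(y·e^(x) + 8e^(y))/(8x·e^(y) + e^(x)) = (-y·e^(x) - 8e^(y))/(8x·e^(y) + e^(x))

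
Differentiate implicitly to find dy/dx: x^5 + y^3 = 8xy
Differentiate the relation implicitly: treat y = y(x) and apply the chain rule, so every y-derivative picks up a y' = dy/dx factor.

With everything moved to the left-hand side, differentiate term by term:
  d/dx[x^5] = 5x^4
  d/dx[-8xy] = -8x·y' - 8y
  d/dx[y^3] = 3y^2·y'

Separating the contributions that come from x directly and those that come through y:
  without y':      5x^4 - 8y
  multiplying y':  -8x + 3y^2

so (5x^4 - 8y) + (-8x + 3y^2)·y' = 0, and therefore
  dy/dx = -(5x^4 - 8y)/(-8x + 3y^2) = (5x^4 - 8y)/(8x - 3y^2)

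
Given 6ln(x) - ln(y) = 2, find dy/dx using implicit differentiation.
Take d/dx of both sides. Since y is implicitly a function of x, the chain rule attaches a y' = dy/dx factor whenever we differentiate through y.

Set F(x, y) = (left side) − (right side), so the curve is F = 0. Differentiating each term of F:
  d/dx[6ln(x)] = 6/x
  d/dx[-ln(y)] = -y'/y
  d/dx[-2] = 0

Collecting, the y'-free part is the partial derivative in x and the y' coefficient is the partial derivative in y:
  ∂F/∂x = 6/x
  ∂F/∂y = -1/y

so d/dx[F(x, y(x))] = ∂F/∂x + (∂F/∂y)·y' = 0. Rearranging,
  dy/dx = -(∂F/∂x)/(∂F/∂y) = -(6/x)/(-1/y) = 6y/x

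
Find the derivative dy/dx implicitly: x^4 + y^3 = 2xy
Differentiate the relation implicitly: treat y = y(x) and apply the chain rule, so every y-derivative picks up a y' = dy/dx factor.

With everything moved to the left-hand side, differentiate term by term:
  d/dx[x^4] = 4x^3
  d/dx[-2xy] = -2x·y' - 2y
  d/dx[y^3] = 3y^2·y'

Separating the contributions that come from x directly and those that come through y:
  without y':      4x^3 - 2y
  multiplying y':  -2x + 3y^2

so (4x^3 - 2y) + (-2x + 3y^2)·y' = 0, and therefore
  dy/dx = -(4x^3 - 2y)/(-2x + 3y^2) = 2(2x^3 - y)/(2x - 3y^2)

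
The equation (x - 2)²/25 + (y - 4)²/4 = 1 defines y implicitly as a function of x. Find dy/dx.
Apply d/dx to both sides, remembering that y depends on x. Each occurrence of y therefore brings in a y' = dy/dx via the chain rule.

With F(x, y) equal to the left-hand side minus the right, differentiate F term by term:
  d/dx[(x - 2)^2/25] = 2x/25 - 4/25
  d/dx[(y - 4)^2/4] = y'(y - 4)/2
  d/dx[-1] = 0
Adding these up, d/dx[F] = 0 becomes
  (2x/25 - 4/25) + (y/2 - 2)·y' = 0,
so isolating y',
  dy/dx = -(2x/25 - 4/25)/(y/2 - 2)
        = -(2(x - 2)/25)/((y - 4)/2) = 4(2 - x)/(25(y - 4))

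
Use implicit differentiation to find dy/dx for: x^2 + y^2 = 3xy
Take d/dx of both sides. Since y is implicitly a function of x, the chain rule attaches a y' = dy/dx factor whenever we differentiate through y.

Set F(x, y) = (left side) − (right side), so the curve is F = 0. Differentiating each term of F:
  d/dx[x^2] = 2x
  d/dx[-3xy] = -3x·y' - 3y
  d/dx[y^2] = 2y·y'

Collecting, the y'-free part is the partial derivative in x and the y' coefficient is the partial derivative in y:
  ∂F/∂x = 2x - 3y
  ∂F/∂y = -3x + 2y

so d/dx[F(x, y(x))] = ∂F/∂x + (∂F/∂y)·y' = 0. Rearranging,
  dy/dx = -(∂F/∂x)/(∂F/∂y) = -(2x - 3y)/(-3x + 2y) = (2x - 3y)/(3x - 2y)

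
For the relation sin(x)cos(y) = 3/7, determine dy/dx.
Differentiate the relation implicitly: treat y = y(x) and apply the chain rule, so every y-derivative picks up a y' = dy/dx factor.

With everything moved to the left-hand side, differentiate term by term:
  d/dx[sin(x)·cos(y)] = -y'·sin(x)·sin(y) + cos(x)·cos(y)
  d/dx[-3/7] = 0

Separating the contributions that come from x directly and those that come through y:
  without y':      cos(x)·cos(y)
  multiplying y':  -sin(x)·sin(y)

so (cos(x)·cos(y)) + (-sin(x)·sin(y))·y' = 0, and therefore
  dy/dx = -(cos(x)·cos(y))/(-sin(x)·sin(y)) = 1/(tan(x)·tan(y))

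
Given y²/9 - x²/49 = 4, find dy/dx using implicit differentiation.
Take d/dx of both sides. Since y is implicitly a function of x, the chain rule attaches a y' = dy/dx factor whenever we differentiate through y.

Set F(x, y) = (left side) − (right side), so the curve is F = 0. Differentiating each term of F:
  d/dx[-x^2/49] = -2x/49
  d/dx[y^2/9] = 2y·y'/9
  d/dx[-4] = 0

Collecting, the y'-free part is the partial derivative in x and the y' coefficient is the partial derivative in y:
  ∂F/∂x = -2x/49
  ∂F/∂y = 2y/9

so d/dx[F(x, y(x))] = ∂F/∂x + (∂F/∂y)·y' = 0. Rearranging,
  dy/dx = -(∂F/∂x)/(∂F/∂y) = -(-2x/49)/(2y/9) = 9x/(49y)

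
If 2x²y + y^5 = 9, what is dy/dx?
Differentiate both sides with respect to x, treating y as y(x). By the chain rule, any term containing y contributes a factor of y' = dy/dx when we differentiate it.

Move every term to one side and write the relation as F(x, y) = 0. Term by term,
  d/dx[2x^2y] = 2x^2·y' + 4xy
  d/dx[y^5] = 5y^4·y'
  d/dx[-9] = 0

The pieces without y' make up ∂F/∂x and the coefficient of y' is ∂F/∂y:
  ∂F/∂x = 4xy,
  ∂F/∂y = 2x^2 + 5y^4.

Since d/dx[F] = ∂F/∂x + (∂F/∂y)·y' = 0, solve for y':
  (∂F/∂y)·y' = -∂F/∂x
  dy/dx = -(∂F/∂x)/(∂F/∂y) = -(4xy)/(2x^2 + 5y^4) = -4xy/(2x^2 + 5y^4)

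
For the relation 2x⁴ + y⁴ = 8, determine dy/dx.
Differentiate both sides with respect to x, treating y as y(x). By the chain rule, any term containing y contributes a factor of y' = dy/dx when we differentiate it.

Move every term to one side and write the relation as F(x, y) = 0. Term by term,
  d/dx[2x^4] = 8x^3
  d/dx[y^4] = 4y^3·y'
  d/dx[-8] = 0

The pieces without y' make up ∂F/∂x and the coefficient of y' is ∂F/∂y:
  ∂F/∂x = 8x^3,
  ∂F/∂y = 4y^3.

Since d/dx[F] = ∂F/∂x + (∂F/∂y)·y' = 0, solve for y':
  (∂F/∂y)·y' = -∂F/∂x
  dy/dx = -(∂F/∂x)/(∂F/∂y) = -(8x^3)/(4y^3) = -2x^3/y^3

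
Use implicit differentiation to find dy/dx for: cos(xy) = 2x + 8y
Differentiate the relation implicitly: treat y = y(x) and apply the chain rule, so every y-derivative picks up a y' = dy/dx factor.

With everything moved to the left-hand side, differentiate term by term:
  d/dx[-2x] = -2
  d/dx[-8y] = -8·y'
  d/dx[cos(xy)] = -(x·y' + y)·sin(xy)

Separating the contributions that come from x directly and those that come through y:
  without y':      -y·sin(xy) - 2
  multiplying y':  -x·sin(xy) - 8

so (-y·sin(xy) - 2) + (-x·sin(xy) - 8)·y' = 0, and therefore
  dy/dx = -(-y·sin(xy) - 2)/(-x·sin(xy) - 8) = -(y·sin(xy) + 2)/(x·sin(xy) + 8)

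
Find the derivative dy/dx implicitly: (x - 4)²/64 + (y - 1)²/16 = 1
Differentiate the relation implicitly: treat y = y(x) and apply the chain rule, so every y-derivative picks up a y' = dy/dx factor.

With everything moved to the left-hand side, differentiate term by term:
  d/dx[(x - 4)^2/64] = x/32 - 1/8
  d/dx[(y - 1)^2/16] = y'(y - 1)/8
  d/dx[-1] = 0

Separating the contributions that come from x directly and those that come through y:
  without y':      x/32 - 1/8
  multiplying y':  y/8 - 1/8

so (x/32 - 1/8) + (y/8 - 1/8)·y' = 0, and therefore
  dy/dx = -(x/32 - 1/8)/(y/8 - 1/8)
        = -((x - 4)/32)/((y - 1)/8) = (4 - x)/(4(y - 1))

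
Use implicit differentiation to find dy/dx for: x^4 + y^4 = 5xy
Differentiate the relation implicitly: treat y = y(x) and apply the chain rule, so every y-derivative picks up a y' = dy/dx factor.

With everything moved to the left-hand side, differentiate term by term:
  d/dx[x^4] = 4x^3
  d/dx[-5xy] = -5x·y' - 5y
  d/dx[y^4] = 4y^3·y'

Separating the contributions that come from x directly and those that come through y:
  without y':      4x^3 - 5y
  multiplying y':  -5x + 4y^3

so (4x^3 - 5y) + (-5x + 4y^3)·y' = 0, and therefore
  dy/dx = -(4x^3 - 5y)/(-5x + 4y^3) = (4x^3 - 5y)/(5x - 4y^3)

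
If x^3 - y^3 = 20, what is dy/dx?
Differentiate both sides with respect to x, treating y as y(x). By the chain rule, any term containing y contributes a factor of y' = dy/dx when we differentiate it.

Move every term to one side and write the relation as F(x, y) = 0. Term by term,
  d/dx[x^3] = 3x^2
  d/dx[-y^3] = -3y^2·y'
  d/dx[-20] = 0

The pieces without y' make up ∂F/∂x and the coefficient of y' is ∂F/∂y:
  ∂F/∂x = 3x^2,
  ∂F/∂y = -3y^2.

Since d/dx[F] = ∂F/∂x + (∂F/∂y)·y' = 0, solve for y':
  (∂F/∂y)·y' = -∂F/∂x
  dy/dx = -(∂F/∂x)/(∂F/∂y) = -(3x^2)/(-3y^2) = x^2/y^2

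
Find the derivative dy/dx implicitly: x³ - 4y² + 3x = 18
Differentiate both sides with respect to x, treating y as y(x). By the chain rule, any term containing y contributes a factor of y' = dy/dx when we differentiate it.

Move every term to one side and write the relation as F(x, y) = 0. Term by term,
  d/dx[x^3] = 3x^2
  d/dx[3x] = 3
  d/dx[-4y^2] = -8y·y'
  d/dx[-18] = 0

The pieces without y' make up ∂F/∂x and the coefficient of y' is ∂F/∂y:
  ∂F/∂x = 3x^2 + 3,
  ∂F/∂y = -8y.

Since d/dx[F] = ∂F/∂x + (∂F/∂y)·y' = 0, solve for y':
  (∂F/∂y)·y' = -∂F/∂x
  dy/dx = -(∂F/∂x)/(∂F/∂y) = -(3x^2 + 3)/(-8y) = 3(x^2 + 1)/(8y)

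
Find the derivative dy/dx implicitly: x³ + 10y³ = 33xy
Apply d/dx to both sides, remembering that y depends on x. Each occurrence of y therefore brings in a y' = dy/dx via the chain rule.

With F(x, y) equal to the left-hand side minus the right, differentiate F term by term:
  d/dx[x^3] = 3x^2
  d/dx[-33xy] = -33x·y' - 33y
  d/dx[10y^3] = 30y^2·y'
Adding these up, d/dx[F] = 0 becomes
  (3x^2 - 33y) + (-33x + 30y^2)·y' = 0,
so isolating y',
  dy/dx = -(3x^2 - 33y)/(-33x + 30y^2) = (x^2 - 11y)/(11x - 10y^2)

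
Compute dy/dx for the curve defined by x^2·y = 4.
Differentiate the relation implicitly: treat y = y(x) and apply the chain rule, so every y-derivative picks up a y' = dy/dx factor.

With everything moved to the left-hand side, differentiate term by term:
  d/dx[x^2y] = x^2·y' + 2xy
  d/dx[-4] = 0

Separating the contributions that come from x directly and those that come through y:
  without y':      2xy
  multiplying y':  x^2

so (2xy) + (x^2)·y' = 0, and therefore
  dy/dx = -(2xy)/(x^2) = -2y/x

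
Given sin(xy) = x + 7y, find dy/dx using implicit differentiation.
Take d/dx of both sides. Since y is implicitly a function of x, the chain rule attaches a y' = dy/dx factor whenever we differentiate through y.

Set F(x, y) = (left side) − (right side), so the curve is F = 0. Differentiating each term of F:
  d/dx[-x] = -1
  d/dx[-7y] = -7·y'
  d/dx[sin(xy)] = (x·y' + y)·cos(xy)

Collecting, the y'-free part is the partial derivative in x and the y' coefficient is the partial derivative in y:
  ∂F/∂x = y·cos(xy) - 1
  ∂F/∂y = x·cos(xy) - 7

so d/dx[F(x, y(x))] = ∂F/∂x + (∂F/∂y)·y' = 0. Rearranging,
  dy/dx = -(∂F/∂x)/(∂F/∂y) = -(y·cos(xy) - 1)/(x·cos(xy) - 7) = (-y·cos(xy) + 1)/(x·cos(xy) - 7)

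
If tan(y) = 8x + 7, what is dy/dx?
Apply d/dx to both sides, remembering that y depends on x. Each occurrence of y therefore brings in a y' = dy/dx via the chain rule.

With F(x, y) equal to the left-hand side minus the right, differentiate F term by term:
  d/dx[-8x] = -8
  d/dx[tan(y)] = y'(tan(y)^2 + 1)
  d/dx[-7] = 0
Adding these up, d/dx[F] = 0 becomes
  (-8) + (tan(y)^2 + 1)·y' = 0,
so isolating y',
  dy/dx = -(-8)/(tan(y)^2 + 1) = 8cos(y)^2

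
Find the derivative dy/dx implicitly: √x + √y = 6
Differentiate the relation implicitly: treat y = y(x) and apply the chain rule, so every y-derivative picks up a y' = dy/dx factor.

With everything moved to the left-hand side, differentiate term by term:
  d/dx[√(x)] = 1/(2√(x))
  d/dx[√(y)] = y'/(2√(y))
  d/dx[-6] = 0

Separating the contributions that come from x directly and those that come through y:
  without y':      1/(2√(x))
  multiplying y':  1/(2√(y))

so (1/(2√(x))) + (1/(2√(y)))·y' = 0, and therefore
  dy/dx = -(1/(2√(x)))/(1/(2√(y))) = -√(y)/√(x)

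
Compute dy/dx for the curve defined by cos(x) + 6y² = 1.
Differentiate the relation implicitly: treat y = y(x) and apply the chain rule, so every y-derivative picks up a y' = dy/dx factor.

With everything moved to the left-hand side, differentiate term by term:
  d/dx[6y^2] = 12y·y'
  d/dx[cos(x)] = -sin(x)
  d/dx[-1] = 0

Separating the contributions that come from x directly and those that come through y:
  without y':      -sin(x)
  multiplying y':  12y

so (-sin(x)) + (12y)·y' = 0, and therefore
  dy/dx = -(-sin(x))/(12y) = sin(x)/(12y)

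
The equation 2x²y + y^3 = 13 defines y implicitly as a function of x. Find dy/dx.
Take d/dx of both sides. Since y is implicitly a function of x, the chain rule attaches a y' = dy/dx factor whenever we differentiate through y.

Set F(x, y) = (left side) − (right side), so the curve is F = 0. Differentiating each term of F:
  d/dx[2x^2y] = 2x^2·y' + 4xy
  d/dx[y^3] = 3y^2·y'
  d/dx[-13] = 0

Collecting, the y'-free part is the partial derivative in x and the y' coefficient is the partial derivative in y:
  ∂F/∂x = 4xy
  ∂F/∂y = 2x^2 + 3y^2

so d/dx[F(x, y(x))] = ∂F/∂x + (∂F/∂y)·y' = 0. Rearranging,
  dy/dx = -(∂F/∂x)/(∂F/∂y) = -(4xy)/(2x^2 + 3y^2) = -4xy/(2x^2 + 3y^2)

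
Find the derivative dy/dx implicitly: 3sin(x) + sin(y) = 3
Differentiate the relation implicitly: treat y = y(x) and apply the chain rule, so every y-derivative picks up a y' = dy/dx factor.

With everything moved to the left-hand side, differentiate term by term:
  d/dx[3sin(x)] = 3cos(x)
  d/dx[sin(y)] = y'·cos(y)
  d/dx[-3] = 0

Separating the contributions that come from x directly and those that come through y:
  without y':      3cos(x)
  multiplying y':  cos(y)

so (3cos(x)) + (cos(y))·y' = 0, and therefore
  dy/dx = -(3cos(x))/(cos(y)) = -3cos(x)/cos(y)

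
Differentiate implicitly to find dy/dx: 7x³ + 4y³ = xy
Differentiate the relation implicitly: treat y = y(x) and apply the chain rule, so every y-derivative picks up a y' = dy/dx factor.

With everything moved to the left-hand side, differentiate term by term:
  d/dx[7x^3] = 21x^2
  d/dx[-xy] = -x·y' - y
  d/dx[4y^3] = 12y^2·y'

Separating the contributions that come from x directly and those that come through y:
  without y':      21x^2 - y
  multiplying y':  -x + 12y^2

so (21x^2 - y) + (-x + 12y^2)·y' = 0, and therefore
  dy/dx = -(21x^2 - y)/(-x + 12y^2) = (21x^2 - y)/(x - 12y^2)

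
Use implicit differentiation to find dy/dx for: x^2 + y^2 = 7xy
Differentiate the relation implicitly: treat y = y(x) and apply the chain rule, so every y-derivative picks up a y' = dy/dx factor.

With everything moved to the left-hand side, differentiate term by term:
  d/dx[x^2] = 2x
  d/dx[-7xy] = -7x·y' - 7y
  d/dx[y^2] = 2y·y'

Separating the contributions that come from x directly and those that come through y:
  without y':      2x - 7y
  multiplying y':  -7x + 2y

so (2x - 7y) + (-7x + 2y)·y' = 0, and therefore
  dy/dx = -(2x - 7y)/(-7x + 2y) = (2x - 7y)/(7x - 2y)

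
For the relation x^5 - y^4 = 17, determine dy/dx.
Differentiate both sides with respect to x, treating y as y(x). By the chain rule, any term containing y contributes a factor of y' = dy/dx when we differentiate it.

Move every term to one side and write the relation as F(x, y) = 0. Term by term,
  d/dx[x^5] = 5x^4
  d/dx[-y^4] = -4y^3·y'
  d/dx[-17] = 0

The pieces without y' make up ∂F/∂x and the coefficient of y' is ∂F/∂y:
  ∂F/∂x = 5x^4,
  ∂F/∂y = -4y^3.

Since d/dx[F] = ∂F/∂x + (∂F/∂y)·y' = 0, solve for y':
  (∂F/∂y)·y' = -∂F/∂x
  dy/dx = -(∂F/∂x)/(∂F/∂y) = -(5x^4)/(-4y^3) = 5x^4/(4y^3)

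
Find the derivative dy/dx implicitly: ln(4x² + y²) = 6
Take d/dx of both sides. Since y is implicitly a function of x, the chain rule attaches a y' = dy/dx factor whenever we differentiate through y.

Set F(x, y) = (left side) − (right side), so the curve is F = 0. Differentiating each term of F:
  d/dx[ln(4x^2 + y^2)] = (8x + 2y·y')/(4x^2 + y^2)
  d/dx[-6] = 0

Collecting, the y'-free part is the partial derivative in x and the y' coefficient is the partial derivative in y:
  ∂F/∂x = 8x/(4x^2 + y^2)
  ∂F/∂y = 2y/(4x^2 + y^2)

so d/dx[F(x, y(x))] = ∂F/∂x + (∂F/∂y)·y' = 0. Rearranging,
  dy/dx = -(∂F/∂x)/(∂F/∂y) = -(8x/(4x^2 + y^2))/(2y/(4x^2 + y^2)) = -4x/y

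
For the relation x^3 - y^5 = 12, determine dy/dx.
Differentiate both sides with respect to x, treating y as y(x). By the chain rule, any term containing y contributes a factor of y' = dy/dx when we differentiate it.

Move every term to one side and write the relation as F(x, y) = 0. Term by term,
  d/dx[x^3] = 3x^2
  d/dx[-y^5] = -5y^4·y'
  d/dx[-12] = 0

The pieces without y' make up ∂F/∂x and the coefficient of y' is ∂F/∂y:
  ∂F/∂x = 3x^2,
  ∂F/∂y = -5y^4.

Since d/dx[F] = ∂F/∂x + (∂F/∂y)·y' = 0, solve for y':
  (∂F/∂y)·y' = -∂F/∂x
  dy/dx = -(∂F/∂x)/(∂F/∂y) = -(3x^2)/(-5y^4) = 3x^2/(5y^4)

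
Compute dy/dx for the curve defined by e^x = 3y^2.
Apply d/dx to both sides, remembering that y depends on x. Each occurrence of y therefore brings in a y' = dy/dx via the chain rule.

With F(x, y) equal to the left-hand side minus the right, differentiate F term by term:
  d/dx[-3y^2] = -6y·y'
  d/dx[e^(x)] = e^(x)
Adding these up, d/dx[F] = 0 becomes
  (e^(x)) + (-6y)·y' = 0,
so isolating y',
  dy/dx = -(e^(x))/(-6y) = e^(x)/(6y)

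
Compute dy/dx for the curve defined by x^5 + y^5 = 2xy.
Differentiate both sides with respect to x, treating y as y(x). By the chain rule, any term containing y contributes a factor of y' = dy/dx when we differentiate it.

Move every term to one side and write the relation as F(x, y) = 0. Term by term,
  d/dx[x^5] = 5x^4
  d/dx[-2xy] = -2x·y' - 2y
  d/dx[y^5] = 5y^4·y'

The pieces without y' make up ∂F/∂x and the coefficient of y' is ∂F/∂y:
  ∂F/∂x = 5x^4 - 2y,
  ∂F/∂y = -2x + 5y^4.

Since d/dx[F] = ∂F/∂x + (∂F/∂y)·y' = 0, solve for y':
  (∂F/∂y)·y' = -∂F/∂x
  dy/dx = -(∂F/∂x)/(∂F/∂y) = -(5x^4 - 2y)/(-2x + 5y^4) = (5x^4 - 2y)/(2x - 5y^4)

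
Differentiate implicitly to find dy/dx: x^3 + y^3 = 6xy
Take d/dx of both sides. Since y is implicitly a function of x, the chain rule attaches a y' = dy/dx factor whenever we differentiate through y.

Set F(x, y) = (left side) − (right side), so the curve is F = 0. Differentiating each term of F:
  d/dx[x^3] = 3x^2
  d/dx[-6xy] = -6x·y' - 6y
  d/dx[y^3] = 3y^2·y'

Collecting, the y'-free part is the partial derivative in x and the y' coefficient is the partial derivative in y:
  ∂F/∂x = 3x^2 - 6y
  ∂F/∂y = -6x + 3y^2

so d/dx[F(x, y(x))] = ∂F/∂x + (∂F/∂y)·y' = 0. Rearranging,
  dy/dx = -(∂F/∂x)/(∂F/∂y) = -(3x^2 - 6y)/(-6x + 3y^2) = (x^2 - 2y)/(2x - y^2)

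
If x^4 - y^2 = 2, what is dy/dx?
Differentiate both sides with respect to x, treating y as y(x). By the chain rule, any term containing y contributes a factor of y' = dy/dx when we differentiate it.

Move every term to one side and write the relation as F(x, y) = 0. Term by term,
  d/dx[x^4] = 4x^3
  d/dx[-y^2] = -2y·y'
  d/dx[-2] = 0

The pieces without y' make up ∂F/∂x and the coefficient of y' is ∂F/∂y:
  ∂F/∂x = 4x^3,
  ∂F/∂y = -2y.

Since d/dx[F] = ∂F/∂x + (∂F/∂y)·y' = 0, solve for y':
  (∂F/∂y)·y' = -∂F/∂x
  dy/dx = -(∂F/∂x)/(∂F/∂y) = -(4x^3)/(-2y) = 2x^3/y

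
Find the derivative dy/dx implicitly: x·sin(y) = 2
Apply d/dx to both sides, remembering that y depends on x. Each occurrence of y therefore brings in a y' = dy/dx via the chain rule.

With F(x, y) equal to the left-hand side minus the right, differentiate F term by term:
  d/dx[x·sin(y)] = x·y'·cos(y) + sin(y)
  d/dx[-2] = 0
Adding these up, d/dx[F] = 0 becomes
  (sin(y)) + (x·cos(y))·y' = 0,
so isolating y',
  dy/dx = -(sin(y))/(x·cos(y)) = -tan(y)/x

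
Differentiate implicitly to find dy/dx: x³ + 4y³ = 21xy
Take d/dx of both sides. Since y is implicitly a function of x, the chain rule attaches a y' = dy/dx factor whenever we differentiate through y.

Set F(x, y) = (left side) − (right side), so the curve is F = 0. Differentiating each term of F:
  d/dx[x^3] = 3x^2
  d/dx[-21xy] = -21x·y' - 21y
  d/dx[4y^3] = 12y^2·y'

Collecting, the y'-free part is the partial derivative in x and the y' coefficient is the partial derivative in y:
  ∂F/∂x = 3x^2 - 21y
  ∂F/∂y = -21x + 12y^2

so d/dx[F(x, y(x))] = ∂F/∂x + (∂F/∂y)·y' = 0. Rearranging,
  dy/dx = -(∂F/∂x)/(∂F/∂y) = -(3x^2 - 21y)/(-21x + 12y^2) = (x^2 - 7y)/(7x - 4y^2)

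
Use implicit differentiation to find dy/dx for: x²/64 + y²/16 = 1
Differentiate both sides with respect to x, treating y as y(x). By the chain rule, any term containing y contributes a factor of y' = dy/dx when we differentiate it.

Move every term to one side and write the relation as F(x, y) = 0. Term by term,
  d/dx[x^2/64] = x/32
  d/dx[y^2/16] = y·y'/8
  d/dx[-1] = 0

The pieces without y' make up ∂F/∂x and the coefficient of y' is ∂F/∂y:
  ∂F/∂x = x/32,
  ∂F/∂y = y/8.

Since d/dx[F] = ∂F/∂x + (∂F/∂y)·y' = 0, solve for y':
  (∂F/∂y)·y' = -∂F/∂x
  dy/dx = -(∂F/∂x)/(∂F/∂y) = -(x/32)/(y/8) = -x/(4y)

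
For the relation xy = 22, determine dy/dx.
Differentiate the relation implicitly: treat y = y(x) and apply the chain rule, so every y-derivative picks up a y' = dy/dx factor.

With everything moved to the left-hand side, differentiate term by term:
  d/dx[xy] = x·y' + y
  d/dx[-22] = 0

Separating the contributions that come from x directly and those that come through y:
  without y':      y
  multiplying y':  x

so (y) + (x)·y' = 0, and therefore
  dy/dx = -(y)/(x) = -y/x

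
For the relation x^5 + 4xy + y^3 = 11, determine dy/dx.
Apply d/dx to both sides, remembering that y depends on x. Each occurrence of y therefore brings in a y' = dy/dx via the chain rule.

With F(x, y) equal to the left-hand side minus the right, differentiate F term by term:
  d/dx[x^5] = 5x^4
  d/dx[4xy] = 4x·y' + 4y
  d/dx[y^3] = 3y^2·y'
  d/dx[-11] = 0
Adding these up, d/dx[F] = 0 becomes
  (5x^4 + 4y) + (4x + 3y^2)·y' = 0,
so isolating y',
  dy/dx = -(5x^4 + 4y)/(4x + 3y^2) = (-5x^4 - 4y)/(4x + 3y^2)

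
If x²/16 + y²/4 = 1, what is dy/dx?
Apply d/dx to both sides, remembering that y depends on x. Each occurrence of y therefore brings in a y' = dy/dx via the chain rule.

With F(x, y) equal to the left-hand side minus the right, differentiate F term by term:
  d/dx[x^2/16] = x/8
  d/dx[y^2/4] = y·y'/2
  d/dx[-1] = 0
Adding these up, d/dx[F] = 0 becomes
  (x/8) + (y/2)·y' = 0,
so isolating y',
  dy/dx = -(x/8)/(y/2) = -x/(4y)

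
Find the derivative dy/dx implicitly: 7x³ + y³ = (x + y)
Take d/dx of both sides. Since y is implicitly a function of x, the chain rule attaches a y' = dy/dx factor whenever we differentiate through y.

Set F(x, y) = (left side) − (right side), so the curve is F = 0. Differentiating each term of F:
  d/dx[7x^3] = 21x^2
  d/dx[-x] = -1
  d/dx[y^3] = 3y^2·y'
  d/dx[-y] = -y'

Collecting, the y'-free part is the partial derivative in x and the y' coefficient is the partial derivative in y:
  ∂F/∂x = 21x^2 - 1
  ∂F/∂y = 3y^2 - 1

so d/dx[F(x, y(x))] = ∂F/∂x + (∂F/∂y)·y' = 0. Rearranging,
  dy/dx = -(∂F/∂x)/(∂F/∂y) = -(21x^2 - 1)/(3y^2 - 1) = (1 - 21x^2)/(3y^2 - 1)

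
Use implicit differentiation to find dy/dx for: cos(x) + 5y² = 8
Differentiate both sides with respect to x, treating y as y(x). By the chain rule, any term containing y contributes a factor of y' = dy/dx when we differentiate it.

Move every term to one side and write the relation as F(x, y) = 0. Term by term,
  d/dx[5y^2] = 10y·y'
  d/dx[cos(x)] = -sin(x)
  d/dx[-8] = 0

The pieces without y' make up ∂F/∂x and the coefficient of y' is ∂F/∂y:
  ∂F/∂x = -sin(x),
  ∂F/∂y = 10y.

Since d/dx[F] = ∂F/∂x + (∂F/∂y)·y' = 0, solve for y':
  (∂F/∂y)·y' = -∂F/∂x
  dy/dx = -(∂F/∂x)/(∂F/∂y) = -(-sin(x))/(10y) = sin(x)/(10y)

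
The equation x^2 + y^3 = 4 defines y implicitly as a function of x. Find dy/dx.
Apply d/dx to both sides, remembering that y depends on x. Each occurrence of y therefore brings in a y' = dy/dx via the chain rule.

With F(x, y) equal to the left-hand side minus the right, differentiate F term by term:
  d/dx[x^2] = 2x
  d/dx[y^3] = 3y^2·y'
  d/dx[-4] = 0
Adding these up, d/dx[F] = 0 becomes
  (2x) + (3y^2)·y' = 0,
so isolating y',
  dy/dx = -(2x)/(3y^2) = -2x/(3y^2)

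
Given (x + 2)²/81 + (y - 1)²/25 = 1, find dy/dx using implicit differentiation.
Apply d/dx to both sides, remembering that y depends on x. Each occurrence of y therefore brings in a y' = dy/dx via the chain rule.

With F(x, y) equal to the left-hand side minus the right, differentiate F term by term:
  d/dx[(x + 2)^2/81] = 2x/81 + 4/81
  d/dx[(y - 1)^2/25] = 2·y'(y - 1)/25
  d/dx[-1] = 0
Adding these up, d/dx[F] = 0 becomes
  (2x/81 + 4/81) + (2y/25 - 2/25)·y' = 0,
so isolating y',
  dy/dx = -(2x/81 + 4/81)/(2y/25 - 2/25)
        = -(2(x + 2)/81)/(2(y - 1)/25) = 25(-x - 2)/(81(y - 1))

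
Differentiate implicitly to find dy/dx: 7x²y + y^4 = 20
Apply d/dx to both sides, remembering that y depends on x. Each occurrence of y therefore brings in a y' = dy/dx via the chain rule.

With F(x, y) equal to the left-hand side minus the right, differentiate F term by term:
  d/dx[7x^2y] = 7x^2·y' + 14xy
  d/dx[y^4] = 4y^3·y'
  d/dx[-20] = 0
Adding these up, d/dx[F] = 0 becomes
  (14xy) + (7x^2 + 4y^3)·y' = 0,
so isolating y',
  dy/dx = -(14xy)/(7x^2 + 4y^3) = -14xy/(7x^2 + 4y^3)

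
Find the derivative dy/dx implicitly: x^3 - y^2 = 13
Take d/dx of both sides. Since y is implicitly a function of x, the chain rule attaches a y' = dy/dx factor whenever we differentiate through y.

Set F(x, y) = (left side) − (right side), so the curve is F = 0. Differentiating each term of F:
  d/dx[x^3] = 3x^2
  d/dx[-y^2] = -2y·y'
  d/dx[-13] = 0

Collecting, the y'-free part is the partial derivative in x and the y' coefficient is the partial derivative in y:
  ∂F/∂x = 3x^2
  ∂F/∂y = -2y

so d/dx[F(x, y(x))] = ∂F/∂x + (∂F/∂y)·y' = 0. Rearranging,
  dy/dx = -(∂F/∂x)/(∂F/∂y) = -(3x^2)/(-2y) = 3x^2/(2y)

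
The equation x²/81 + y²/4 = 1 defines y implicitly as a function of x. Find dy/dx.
Take d/dx of both sides. Since y is implicitly a function of x, the chain rule attaches a y' = dy/dx factor whenever we differentiate through y.

Set F(x, y) = (left side) − (right side), so the curve is F = 0. Differentiating each term of F:
  d/dx[x^2/81] = 2x/81
  d/dx[y^2/4] = y·y'/2
  d/dx[-1] = 0

Collecting, the y'-free part is the partial derivative in x and the y' coefficient is the partial derivative in y:
  ∂F/∂x = 2x/81
  ∂F/∂y = y/2

so d/dx[F(x, y(x))] = ∂F/∂x + (∂F/∂y)·y' = 0. Rearranging,
  dy/dx = -(∂F/∂x)/(∂F/∂y) = -(2x/81)/(y/2) = -4x/(81y)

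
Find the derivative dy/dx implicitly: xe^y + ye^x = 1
Differentiate the relation implicitly: treat y = y(x) and apply the chain rule, so every y-derivative picks up a y' = dy/dx factor.

With everything moved to the left-hand side, differentiate term by term:
  d/dx[x·e^(y)] = x·y'·e^(y) + e^(y)
  d/dx[y·e^(x)] = y·e^(x) + y'·e^(x)
  d/dx[-1] = 0

Separating the contributions that come from x directly and those that come through y:
  without y':      y·e^(x) + e^(y)
  multiplying y':  x·e^(y) + e^(x)

so (y·e^(x) + e^(y)) + (x·e^(y) + e^(x))·y' = 0, and therefore
  dy/dx = -(y·e^(x) + e^(y))/(x·e^(y) + e^(x)) = (-y·e^(x) - e^(y))/(x·e^(y) + e^(x))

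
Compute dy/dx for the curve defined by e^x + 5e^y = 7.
Differentiate the relation implicitly: treat y = y(x) and apply the chain rule, so every y-derivative picks up a y' = dy/dx factor.

With everything moved to the left-hand side, differentiate term by term:
  d/dx[e^(x)] = e^(x)
  d/dx[5e^(y)] = 5·y'·e^(y)
  d/dx[-7] = 0

Separating the contributions that come from x directly and those that come through y:
  without y':      e^(x)
  multiplying y':  5e^(y)

so (e^(x)) + (5e^(y))·y' = 0, and therefore
  dy/dx = -(e^(x))/(5e^(y)) = -e^(x - y)/5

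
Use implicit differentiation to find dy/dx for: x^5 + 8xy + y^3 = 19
Apply d/dx to both sides, remembering that y depends on x. Each occurrence of y therefore brings in a y' = dy/dx via the chain rule.

With F(x, y) equal to the left-hand side minus the right, differentiate F term by term:
  d/dx[x^5] = 5x^4
  d/dx[8xy] = 8x·y' + 8y
  d/dx[y^3] = 3y^2·y'
  d/dx[-19] = 0
Adding these up, d/dx[F] = 0 becomes
  (5x^4 + 8y) + (8x + 3y^2)·y' = 0,
so isolating y',
  dy/dx = -(5x^4 + 8y)/(8x + 3y^2) = (-5x^4 - 8y)/(8x + 3y^2)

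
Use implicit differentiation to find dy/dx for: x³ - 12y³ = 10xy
Differentiate the relation implicitly: treat y = y(x) and apply the chain rule, so every y-derivative picks up a y' = dy/dx factor.

With everything moved to the left-hand side, differentiate term by term:
  d/dx[x^3] = 3x^2
  d/dx[-10xy] = -10x·y' - 10y
  d/dx[-12y^3] = -36y^2·y'

Separating the contributions that come from x directly and those that come through y:
  without y':      3x^2 - 10y
  multiplying y':  -10x - 36y^2

so (3x^2 - 10y) + (-10x - 36y^2)·y' = 0, and therefore
  dy/dx = -(3x^2 - 10y)/(-10x - 36y^2) = (3x^2 - 10y)/(2(5x + 18y^2))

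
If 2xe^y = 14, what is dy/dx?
Differentiate both sides with respect to x, treating y as y(x). By the chain rule, any term containing y contributes a factor of y' = dy/dx when we differentiate it.

Move every term to one side and write the relation as F(x, y) = 0. Term by term,
  d/dx[2x·e^(y)] = 2x·y'·e^(y) + 2e^(y)
  d/dx[-14] = 0

The pieces without y' make up ∂F/∂x and the coefficient of y' is ∂F/∂y:
  ∂F/∂x = 2e^(y),
  ∂F/∂y = 2x·e^(y).

Since d/dx[F] = ∂F/∂x + (∂F/∂y)·y' = 0, solve for y':
  (∂F/∂y)·y' = -∂F/∂x
  dy/dx = -(∂F/∂x)/(∂F/∂y) = -(2e^(y))/(2x·e^(y)) = -1/x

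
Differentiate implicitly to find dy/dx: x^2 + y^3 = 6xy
Differentiate both sides with respect to x, treating y as y(x). By the chain rule, any term containing y contributes a factor of y' = dy/dx when we differentiate it.

Move every term to one side and write the relation as F(x, y) = 0. Term by term,
  d/dx[x^2] = 2x
  d/dx[-6xy] = -6x·y' - 6y
  d/dx[y^3] = 3y^2·y'

The pieces without y' make up ∂F/∂x and the coefficient of y' is ∂F/∂y:
  ∂F/∂x = 2x - 6y,
  ∂F/∂y = -6x + 3y^2.

Since d/dx[F] = ∂F/∂x + (∂F/∂y)·y' = 0, solve for y':
  (∂F/∂y)·y' = -∂F/∂x
  dy/dx = -(∂F/∂x)/(∂F/∂y) = -(2x - 6y)/(-6x + 3y^2) = 2(x - 3y)/(3(2x - y^2))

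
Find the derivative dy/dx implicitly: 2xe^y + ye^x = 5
Apply d/dx to both sides, remembering that y depends on x. Each occurrence of y therefore brings in a y' = dy/dx via the chain rule.

With F(x, y) equal to the left-hand side minus the right, differentiate F term by term:
  d/dx[2x·e^(y)] = 2x·y'·e^(y) + 2e^(y)
  d/dx[y·e^(x)] = y·e^(x) + y'·e^(x)
  d/dx[-5] = 0
Adding these up, d/dx[F] = 0 becomes
  (y·e^(x) + 2e^(y)) + (2x·e^(y) + e^(x))·y' = 0,
so isolating y',
  dy/dx = -(y·e^(x) + 2e^(y))/(2x·e^(y) + e^(x)) = (-y·e^(x) - 2e^(y))/(2x·e^(y) + e^(x))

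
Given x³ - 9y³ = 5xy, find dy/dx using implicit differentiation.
Take d/dx of both sides. Since y is implicitly a function of x, the chain rule attaches a y' = dy/dx factor whenever we differentiate through y.

Set F(x, y) = (left side) − (right side), so the curve is F = 0. Differentiating each term of F:
  d/dx[x^3] = 3x^2
  d/dx[-5xy] = -5x·y' - 5y
  d/dx[-9y^3] = -27y^2·y'

Collecting, the y'-free part is the partial derivative in x and the y' coefficient is the partial derivative in y:
  ∂F/∂x = 3x^2 - 5y
  ∂F/∂y = -5x - 27y^2

so d/dx[F(x, y(x))] = ∂F/∂x + (∂F/∂y)·y' = 0. Rearranging,
  dy/dx = -(∂F/∂x)/(∂F/∂y) = -(3x^2 - 5y)/(-5x - 27y^2) = (3x^2 - 5y)/(5x + 27y^2)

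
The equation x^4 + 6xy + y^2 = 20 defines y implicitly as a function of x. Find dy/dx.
Take d/dx of both sides. Since y is implicitly a function of x, the chain rule attaches a y' = dy/dx factor whenever we differentiate through y.

Set F(x, y) = (left side) − (right side), so the curve is F = 0. Differentiating each term of F:
  d/dx[x^4] = 4x^3
  d/dx[6xy] = 6x·y' + 6y
  d/dx[y^2] = 2y·y'
  d/dx[-20] = 0

Collecting, the y'-free part is the partial derivative in x and the y' coefficient is the partial derivative in y:
  ∂F/∂x = 4x^3 + 6y
  ∂F/∂y = 6x + 2y

so d/dx[F(x, y(x))] = ∂F/∂x + (∂F/∂y)·y' = 0. Rearranging,
  dy/dx = -(∂F/∂x)/(∂F/∂y) = -(4x^3 + 6y)/(6x + 2y) = (-2x^3 - 3y)/(3x + y)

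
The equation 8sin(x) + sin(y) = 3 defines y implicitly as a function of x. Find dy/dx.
Apply d/dx to both sides, remembering that y depends on x. Each occurrence of y therefore brings in a y' = dy/dx via the chain rule.

With F(x, y) equal to the left-hand side minus the right, differentiate F term by term:
  d/dx[8sin(x)] = 8cos(x)
  d/dx[sin(y)] = y'·cos(y)
  d/dx[-3] = 0
Adding these up, d/dx[F] = 0 becomes
  (8cos(x)) + (cos(y))·y' = 0,
so isolating y',
  dy/dx = -(8cos(x))/(cos(y)) = -8cos(x)/cos(y)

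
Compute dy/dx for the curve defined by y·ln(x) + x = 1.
Differentiate the relation implicitly: treat y = y(x) and apply the chain rule, so every y-derivative picks up a y' = dy/dx factor.

With everything moved to the left-hand side, differentiate term by term:
  d/dx[x] = 1
  d/dx[y·ln(x)] = y'·ln(x) + y/x
  d/dx[-1] = 0

Separating the contributions that come from x directly and those that come through y:
  without y':      1 + y/x
  multiplying y':  ln(x)

so (1 + y/x) + (ln(x))·y' = 0, and therefore
  dy/dx = -(1 + y/x)/(ln(x))
        = -((x + y)/x)/(ln(x)) = (-x - y)/(x·ln(x))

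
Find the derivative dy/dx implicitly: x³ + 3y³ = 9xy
Apply d/dx to both sides, remembering that y depends on x. Each occurrence of y therefore brings in a y' = dy/dx via the chain rule.

With F(x, y) equal to the left-hand side minus the right, differentiate F term by term:
  d/dx[x^3] = 3x^2
  d/dx[-9xy] = -9x·y' - 9y
  d/dx[3y^3] = 9y^2·y'
Adding these up, d/dx[F] = 0 becomes
  (3x^2 - 9y) + (-9x + 9y^2)·y' = 0,
so isolating y',
  dy/dx = -(3x^2 - 9y)/(-9x + 9y^2) = (x^2/3 - y)/(x - y^2)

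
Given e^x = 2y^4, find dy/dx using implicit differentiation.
Differentiate both sides with respect to x, treating y as y(x). By the chain rule, any term containing y contributes a factor of y' = dy/dx when we differentiate it.

Move every term to one side and write the relation as F(x, y) = 0. Term by term,
  d/dx[-2y^4] = -8y^3·y'
  d/dx[e^(x)] = e^(x)

The pieces without y' make up ∂F/∂x and the coefficient of y' is ∂F/∂y:
  ∂F/∂x = e^(x),
  ∂F/∂y = -8y^3.

Since d/dx[F] = ∂F/∂x + (∂F/∂y)·y' = 0, solve for y':
  (∂F/∂y)·y' = -∂F/∂x
  dy/dx = -(∂F/∂x)/(∂F/∂y) = -(e^(x))/(-8y^3) = e^(x)/(8y^3)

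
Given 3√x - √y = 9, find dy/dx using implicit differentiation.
Apply d/dx to both sides, remembering that y depends on x. Each occurrence of y therefore brings in a y' = dy/dx via the chain rule.

With F(x, y) equal to the left-hand side minus the right, differentiate F term by term:
  d/dx[3√(x)] = 3/(2√(x))
  d/dx[-√(y)] = -y'/(2√(y))
  d/dx[-9] = 0
Adding these up, d/dx[F] = 0 becomes
  (3/(2√(x))) + (-1/(2√(y)))·y' = 0,
so isolating y',
  dy/dx = -(3/(2√(x)))/(-1/(2√(y))) = 3√(y)/√(x)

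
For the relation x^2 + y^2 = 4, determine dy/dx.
Differentiate the relation implicitly: treat y = y(x) and apply the chain rule, so every y-derivative picks up a y' = dy/dx factor.

With everything moved to the left-hand side, differentiate term by term:
  d/dx[x^2] = 2x
  d/dx[y^2] = 2y·y'
  d/dx[-4] = 0

Separating the contributions that come from x directly and those that come through y:
  without y':      2x
  multiplying y':  2y

so (2x) + (2y)·y' = 0, and therefore
  dy/dx = -(2x)/(2y) = -x/y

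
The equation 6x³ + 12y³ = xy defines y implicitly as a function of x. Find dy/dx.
Differentiate both sides with respect to x, treating y as y(x). By the chain rule, any term containing y contributes a factor of y' = dy/dx when we differentiate it.

Move every term to one side and write the relation as F(x, y) = 0. Term by term,
  d/dx[6x^3] = 18x^2
  d/dx[-xy] = -x·y' - y
  d/dx[12y^3] = 36y^2·y'

The pieces without y' make up ∂F/∂x and the coefficient of y' is ∂F/∂y:
  ∂F/∂x = 18x^2 - y,
  ∂F/∂y = -x + 36y^2.

Since d/dx[F] = ∂F/∂x + (∂F/∂y)·y' = 0, solve for y':
  (∂F/∂y)·y' = -∂F/∂x
  dy/dx = -(∂F/∂x)/(∂F/∂y) = -(18x^2 - y)/(-x + 36y^2) = (18x^2 - y)/(x - 36y^2)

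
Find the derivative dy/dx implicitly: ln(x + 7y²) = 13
Differentiate both sides with respect to x, treating y as y(x). By the chain rule, any term containing y contributes a factor of y' = dy/dx when we differentiate it.

Move every term to one side and write the relation as F(x, y) = 0. Term by term,
  d/dx[ln(x + 7y^2)] = (14y·y' + 1)/(x + 7y^2)
  d/dx[-13] = 0

The pieces without y' make up ∂F/∂x and the coefficient of y' is ∂F/∂y:
  ∂F/∂x = 1/(x + 7y^2),
  ∂F/∂y = 14y/(x + 7y^2).

Since d/dx[F] = ∂F/∂x + (∂F/∂y)·y' = 0, solve for y':
  (∂F/∂y)·y' = -∂F/∂x
  dy/dx = -(∂F/∂x)/(∂F/∂y) = -(1/(x + 7y^2))/(14y/(x + 7y^2)) = -1/(14y)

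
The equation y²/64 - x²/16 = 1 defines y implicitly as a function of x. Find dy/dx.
Apply d/dx to both sides, remembering that y depends on x. Each occurrence of y therefore brings in a y' = dy/dx via the chain rule.

With F(x, y) equal to the left-hand side minus the right, differentiate F term by term:
  d/dx[-x^2/16] = -x/8
  d/dx[y^2/64] = y·y'/32
  d/dx[-1] = 0
Adding these up, d/dx[F] = 0 becomes
  (-x/8) + (y/32)·y' = 0,
so isolating y',
  dy/dx = -(-x/8)/(y/32) = 4x/y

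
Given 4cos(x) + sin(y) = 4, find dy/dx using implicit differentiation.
Differentiate the relation implicitly: treat y = y(x) and apply the chain rule, so every y-derivative picks up a y' = dy/dx factor.

With everything moved to the left-hand side, differentiate term by term:
  d/dx[sin(y)] = y'·cos(y)
  d/dx[4cos(x)] = -4sin(x)
  d/dx[-4] = 0

Separating the contributions that come from x directly and those that come through y:
  without y':      -4sin(x)
  multiplying y':  cos(y)

so (-4sin(x)) + (cos(y))·y' = 0, and therefore
  dy/dx = -(-4sin(x))/(cos(y)) = 4sin(x)/cos(y)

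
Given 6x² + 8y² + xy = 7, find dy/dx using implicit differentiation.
Differentiate both sides with respect to x, treating y as y(x). By the chain rule, any term containing y contributes a factor of y' = dy/dx when we differentiate it.

Move every term to one side and write the relation as F(x, y) = 0. Term by term,
  d/dx[6x^2] = 12x
  d/dx[xy] = x·y' + y
  d/dx[8y^2] = 16y·y'
  d/dx[-7] = 0

The pieces without y' make up ∂F/∂x and the coefficient of y' is ∂F/∂y:
  ∂F/∂x = 12x + y,
  ∂F/∂y = x + 16y.

Since d/dx[F] = ∂F/∂x + (∂F/∂y)·y' = 0, solve for y':
  (∂F/∂y)·y' = -∂F/∂x
  dy/dx = -(∂F/∂x)/(∂F/∂y) = -(12x + y)/(x + 16y) = (-12x - y)/(x + 16y)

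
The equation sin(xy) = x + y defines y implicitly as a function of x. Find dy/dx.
Apply d/dx to both sides, remembering that y depends on x. Each occurrence of y therefore brings in a y' = dy/dx via the chain rule.

With F(x, y) equal to the left-hand side minus the right, differentiate F term by term:
  d/dx[-x] = -1
  d/dx[-y] = -y'
  d/dx[sin(xy)] = (x·y' + y)·cos(xy)
Adding these up, d/dx[F] = 0 becomes
  (y·cos(xy) - 1) + (x·cos(xy) - 1)·y' = 0,
so isolating y',
  dy/dx = -(y·cos(xy) - 1)/(x·cos(xy) - 1) = (-y·cos(xy) + 1)/(x·cos(xy) - 1)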